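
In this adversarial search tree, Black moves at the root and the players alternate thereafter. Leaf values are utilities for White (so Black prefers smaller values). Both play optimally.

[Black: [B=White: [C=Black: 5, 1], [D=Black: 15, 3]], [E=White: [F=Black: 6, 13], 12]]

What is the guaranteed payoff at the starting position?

3

C (Black): min(5, 1) = 1
D (Black): min(15, 3) = 3
B (White): max(1, 3) = 3
F (Black): min(6, 13) = 6
E (White): max(6, 12) = 12
Root (Black): min(3, 12) = 3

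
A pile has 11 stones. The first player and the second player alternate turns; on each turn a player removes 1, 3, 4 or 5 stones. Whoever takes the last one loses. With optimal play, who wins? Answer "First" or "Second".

Second

W/L table (W = player to move can force a win):
i:   0  1  2  3  4  5  6  7  8  9 10 11
     W  L  W  L  W  W  W  W  W  L  W  L
Position 11 is L, so the second player wins.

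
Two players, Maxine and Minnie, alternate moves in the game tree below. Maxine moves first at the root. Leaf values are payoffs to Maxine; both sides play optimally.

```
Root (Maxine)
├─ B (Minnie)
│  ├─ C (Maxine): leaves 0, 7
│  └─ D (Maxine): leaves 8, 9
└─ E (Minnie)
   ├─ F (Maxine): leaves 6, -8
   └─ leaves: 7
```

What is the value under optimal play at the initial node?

7

C (Maxine): max(0, 7) = 7
D (Maxine): max(8, 9) = 9
B (Minnie): min(7, 9) = 7
F (Maxine): max(6, -8) = 6
E (Minnie): min(6, 7) = 6
Root (Maxine): max(7, 6) = 7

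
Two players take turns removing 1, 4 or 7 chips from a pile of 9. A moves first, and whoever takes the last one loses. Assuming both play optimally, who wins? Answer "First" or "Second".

i:   0  1  2  3  4  5  6  7  8  9
     W  L  W  L  W  W  L  W  W  L
Position 9 is L, so the second player wins.

Second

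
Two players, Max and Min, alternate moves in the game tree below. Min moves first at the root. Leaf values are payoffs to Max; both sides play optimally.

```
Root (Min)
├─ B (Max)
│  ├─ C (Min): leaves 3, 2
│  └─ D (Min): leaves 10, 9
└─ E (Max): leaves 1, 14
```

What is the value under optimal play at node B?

9

C: min(3, 2) = 2
D: min(10, 9) = 9
B: max(2, 9) = 9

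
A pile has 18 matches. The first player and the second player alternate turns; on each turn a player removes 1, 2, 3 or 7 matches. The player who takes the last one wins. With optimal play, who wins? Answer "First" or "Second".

Compute winning (W) and losing (L) positions by backward induction:
i:   0  1  2  3  4  5  6  7  8  9 10 11 12 13 14 15 16 17 18
     L  W  W  W  L  W  W  W  L  W  W  W  L  W  W  W  L  W  W
Position 18 is W, so the first player wins.

First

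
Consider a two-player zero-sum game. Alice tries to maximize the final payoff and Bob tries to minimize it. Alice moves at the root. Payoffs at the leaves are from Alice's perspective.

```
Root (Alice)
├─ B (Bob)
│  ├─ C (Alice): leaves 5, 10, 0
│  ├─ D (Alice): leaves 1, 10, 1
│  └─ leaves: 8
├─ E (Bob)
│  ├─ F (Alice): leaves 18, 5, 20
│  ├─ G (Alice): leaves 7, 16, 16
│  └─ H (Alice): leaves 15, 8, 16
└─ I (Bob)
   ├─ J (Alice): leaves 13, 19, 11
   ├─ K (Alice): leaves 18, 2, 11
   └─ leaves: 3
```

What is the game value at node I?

3

J: max(13, 19, 11) = 19
K: max(18, 2, 11) = 18
I: min(19, 18, 3) = 3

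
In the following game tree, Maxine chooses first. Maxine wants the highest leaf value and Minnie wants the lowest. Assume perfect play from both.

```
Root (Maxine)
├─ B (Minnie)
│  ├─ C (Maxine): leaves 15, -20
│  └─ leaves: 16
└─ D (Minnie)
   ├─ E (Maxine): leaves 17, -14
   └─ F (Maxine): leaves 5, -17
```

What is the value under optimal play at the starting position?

15

C (Maxine): max(15, -20) = 15
B (Minnie): min(15, 16) = 15
E (Maxine): max(17, -14) = 17
F (Maxine): max(5, -17) = 5
D (Minnie): min(17, 5) = 5
Root (Maxine): max(15, 5) = 15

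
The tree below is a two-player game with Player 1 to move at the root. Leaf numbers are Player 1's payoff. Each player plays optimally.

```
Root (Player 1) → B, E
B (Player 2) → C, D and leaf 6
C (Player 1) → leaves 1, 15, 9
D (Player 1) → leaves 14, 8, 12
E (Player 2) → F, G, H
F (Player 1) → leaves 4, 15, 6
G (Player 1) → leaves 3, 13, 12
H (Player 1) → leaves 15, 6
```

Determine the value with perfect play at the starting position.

13

C (Player 1): max(1, 15, 9) = 15
D (Player 1): max(14, 8, 12) = 14
B (Player 2): min(15, 14, 6) = 6
F (Player 1): max(4, 15, 6) = 15
G (Player 1): max(3, 13, 12) = 13
H (Player 1): max(15, 6) = 15
E (Player 2): min(15, 13, 15) = 13
Root (Player 1): max(6, 13) = 13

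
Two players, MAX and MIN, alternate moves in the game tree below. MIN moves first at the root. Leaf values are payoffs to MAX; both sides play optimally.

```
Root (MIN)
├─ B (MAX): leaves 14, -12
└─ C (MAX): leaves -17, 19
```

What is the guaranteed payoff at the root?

14

B (MAX): max(14, -12) = 14
C (MAX): max(-17, 19) = 19
Root (MIN): min(14, 19) = 14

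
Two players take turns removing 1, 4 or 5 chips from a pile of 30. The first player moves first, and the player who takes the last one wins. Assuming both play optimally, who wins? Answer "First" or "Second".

First

Positions where the player to move wins (W) vs loses (L):
i:   0  1  2  3  4  5  6  7  8  9 10 11 12 13 14 15 16 17 18 19 20 21 22 23 24 25 26 27 28 29 30
     L  W  L  W  W  W  W  W  L  W  L  W  W  W  W  W  L  W  L  W  W  W  W  W  L  W  L  W  W  W  W
Position 30 is W, so the first player wins.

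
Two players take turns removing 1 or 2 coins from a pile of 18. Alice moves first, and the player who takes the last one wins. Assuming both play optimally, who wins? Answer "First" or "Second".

Mark each pile size as W (mover wins) or L (mover loses):
i:   0  1  2  3  4  5  6  7  8  9 10 11 12 13 14 15 16 17 18
     L  W  W  L  W  W  L  W  W  L  W  W  L  W  W  L  W  W  L
Position 18 is L, so the second player wins.

Second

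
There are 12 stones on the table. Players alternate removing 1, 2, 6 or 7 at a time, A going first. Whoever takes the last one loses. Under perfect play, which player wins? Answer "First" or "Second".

W/L table (W = player to move can force a win):
i:   0  1  2  3  4  5  6  7  8  9 10 11 12
     W  L  W  W  L  W  W  W  W  L  W  W  L
Position 12 is L, so the second player wins.

Second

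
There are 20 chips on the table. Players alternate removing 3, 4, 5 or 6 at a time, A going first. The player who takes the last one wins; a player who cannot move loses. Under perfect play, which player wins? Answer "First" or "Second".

Second

Compute winning (W) and losing (L) positions by backward induction:
i:   0  1  2  3  4  5  6  7  8  9 10 11 12 13 14 15 16 17 18 19 20
     L  L  L  W  W  W  W  W  W  L  L  L  W  W  W  W  W  W  L  L  L
Position 20 is L, so the second player wins.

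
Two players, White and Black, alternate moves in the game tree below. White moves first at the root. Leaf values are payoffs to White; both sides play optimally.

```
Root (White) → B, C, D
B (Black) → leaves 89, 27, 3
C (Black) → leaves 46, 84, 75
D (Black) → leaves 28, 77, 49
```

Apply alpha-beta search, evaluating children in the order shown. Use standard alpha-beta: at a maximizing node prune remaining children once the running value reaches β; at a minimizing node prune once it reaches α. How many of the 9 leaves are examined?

7

B [α=-∞,β=+∞]: v=3
C [α=3,β=+∞]: v=46
D [α=46,β=+∞]: v=28 after child 1 ≤ α → α-cutoff, skip 2
Root [α=-∞,β=+∞]: v=46
Leaves evaluated: 7 of 9.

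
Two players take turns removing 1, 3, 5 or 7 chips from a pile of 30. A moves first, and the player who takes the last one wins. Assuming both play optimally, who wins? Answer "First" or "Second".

Compute winning (W) and losing (L) positions by backward induction:
i:   0  1  2  3  4  5  6  7  8  9 10 11 12 13 14 15 16 17 18 19 20 21 22 23 24 25 26 27 28 29 30
     L  W  L  W  L  W  L  W  L  W  L  W  L  W  L  W  L  W  L  W  L  W  L  W  L  W  L  W  L  W  L
Position 30 is L, so the second player wins.

Second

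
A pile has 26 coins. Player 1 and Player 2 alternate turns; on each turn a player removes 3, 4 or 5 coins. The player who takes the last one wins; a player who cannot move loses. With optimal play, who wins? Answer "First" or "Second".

Mark each pile size as W (mover wins) or L (mover loses):
i:   0  1  2  3  4  5  6  7  8  9 10 11 12 13 14 15 16 17 18 19 20 21 22 23 24 25 26
     L  L  L  W  W  W  W  W  L  L  L  W  W  W  W  W  L  L  L  W  W  W  W  W  L  L  L
Position 26 is L, so the second player wins.

Second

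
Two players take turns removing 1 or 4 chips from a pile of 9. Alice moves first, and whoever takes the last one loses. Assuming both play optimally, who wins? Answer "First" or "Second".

First

W/L table (W = player to move can force a win):
i:   0  1  2  3  4  5  6  7  8  9
     W  L  W  L  W  W  L  W  L  W
Position 9 is W, so the first player wins.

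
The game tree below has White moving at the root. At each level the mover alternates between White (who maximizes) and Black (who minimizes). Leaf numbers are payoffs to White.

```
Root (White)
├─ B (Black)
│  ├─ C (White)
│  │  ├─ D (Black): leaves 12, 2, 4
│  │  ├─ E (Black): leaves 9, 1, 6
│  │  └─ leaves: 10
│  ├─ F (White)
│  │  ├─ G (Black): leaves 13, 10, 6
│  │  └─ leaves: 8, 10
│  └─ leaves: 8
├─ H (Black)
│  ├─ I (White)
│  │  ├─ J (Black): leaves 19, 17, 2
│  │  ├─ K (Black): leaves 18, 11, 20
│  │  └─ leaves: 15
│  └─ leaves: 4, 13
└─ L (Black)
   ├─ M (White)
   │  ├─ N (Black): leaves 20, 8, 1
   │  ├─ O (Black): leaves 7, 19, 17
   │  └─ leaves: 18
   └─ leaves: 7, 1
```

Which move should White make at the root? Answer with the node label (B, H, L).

B

D (Black): min(12, 2, 4) = 2
E (Black): min(9, 1, 6) = 1
C (White): max(2, 1, 10) = 10
G (Black): min(13, 10, 6) = 6
F (White): max(6, 8, 10) = 10
B (Black): min(10, 10, 8) = 8
J (Black): min(19, 17, 2) = 2
K (Black): min(18, 11, 20) = 11
I (White): max(2, 11, 15) = 15
H (Black): min(15, 4, 13) = 4
N (Black): min(20, 8, 1) = 1
O (Black): min(7, 19, 17) = 7
M (White): max(1, 7, 18) = 18
L (Black): min(18, 7, 1) = 1
Root (White): max(8, 4, 1) = 8
White picks the child with the highest value: B (value 8).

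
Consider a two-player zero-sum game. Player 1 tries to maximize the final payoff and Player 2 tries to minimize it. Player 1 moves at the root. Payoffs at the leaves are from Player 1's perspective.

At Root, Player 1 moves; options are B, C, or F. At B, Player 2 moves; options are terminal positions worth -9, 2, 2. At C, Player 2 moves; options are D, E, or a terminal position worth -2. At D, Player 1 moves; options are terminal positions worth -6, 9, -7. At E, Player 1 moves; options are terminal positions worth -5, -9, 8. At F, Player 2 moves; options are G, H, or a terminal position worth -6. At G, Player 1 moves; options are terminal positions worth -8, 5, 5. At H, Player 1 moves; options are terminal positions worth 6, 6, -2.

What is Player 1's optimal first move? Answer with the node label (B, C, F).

C

B (Player 2): min(-9, 2, 2) = -9
D (Player 1): max(-6, 9, -7) = 9
E (Player 1): max(-5, -9, 8) = 8
C (Player 2): min(9, 8, -2) = -2
G (Player 1): max(-8, 5, 5) = 5
H (Player 1): max(6, 6, -2) = 6
F (Player 2): min(5, 6, -6) = -6
Root (Player 1): max(-9, -2, -6) = -2
Player 1 picks the child with the highest value: C (value -2).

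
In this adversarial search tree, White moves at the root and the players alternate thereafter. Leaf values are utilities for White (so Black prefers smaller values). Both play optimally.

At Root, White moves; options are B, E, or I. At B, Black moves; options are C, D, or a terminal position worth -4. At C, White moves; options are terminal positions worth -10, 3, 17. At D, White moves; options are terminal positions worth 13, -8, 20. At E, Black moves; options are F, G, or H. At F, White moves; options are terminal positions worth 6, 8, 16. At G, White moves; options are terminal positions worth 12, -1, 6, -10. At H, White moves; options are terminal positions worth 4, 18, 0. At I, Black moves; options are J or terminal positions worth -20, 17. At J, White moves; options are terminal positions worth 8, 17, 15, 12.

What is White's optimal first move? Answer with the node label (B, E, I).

C (White): max(-10, 3, 17) = 17
D (White): max(13, -8, 20) = 20
B (Black): min(17, 20, -4) = -4
F (White): max(6, 8, 16) = 16
G (White): max(12, -1, 6, -10) = 12
H (White): max(4, 18, 0) = 18
E (Black): min(16, 12, 18) = 12
J (White): max(8, 17, 15, 12) = 17
I (Black): min(17, -20, 17) = -20
Root (White): max(-4, 12, -20) = 12
White picks the child with the highest value: E (value 12).

E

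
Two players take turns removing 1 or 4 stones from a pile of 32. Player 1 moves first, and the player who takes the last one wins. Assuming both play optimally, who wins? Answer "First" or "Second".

Second

Mark each pile size as W (mover wins) or L (mover loses):
i:   0  1  2  3  4  5  6  7  8  9 10 11 12 13 14 15 16 17 18 19 20 21 22 23 24 25 26 27 28 29 30 31 32
     L  W  L  W  W  L  W  L  W  W  L  W  L  W  W  L  W  L  W  W  L  W  L  W  W  L  W  L  W  W  L  W  L
Position 32 is L, so the second player wins.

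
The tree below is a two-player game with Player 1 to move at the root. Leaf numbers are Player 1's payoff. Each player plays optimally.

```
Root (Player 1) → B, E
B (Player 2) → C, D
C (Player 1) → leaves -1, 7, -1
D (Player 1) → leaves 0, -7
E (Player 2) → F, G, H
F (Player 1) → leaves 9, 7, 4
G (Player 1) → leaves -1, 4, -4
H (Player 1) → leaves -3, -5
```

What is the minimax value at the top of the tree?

C (Player 1): max(-1, 7, -1) = 7
D (Player 1): max(0, -7) = 0
B (Player 2): min(7, 0) = 0
F (Player 1): max(9, 7, 4) = 9
G (Player 1): max(-1, 4, -4) = 4
H (Player 1): max(-3, -5) = -3
E (Player 2): min(9, 4, -3) = -3
Root (Player 1): max(0, -3) = 0

0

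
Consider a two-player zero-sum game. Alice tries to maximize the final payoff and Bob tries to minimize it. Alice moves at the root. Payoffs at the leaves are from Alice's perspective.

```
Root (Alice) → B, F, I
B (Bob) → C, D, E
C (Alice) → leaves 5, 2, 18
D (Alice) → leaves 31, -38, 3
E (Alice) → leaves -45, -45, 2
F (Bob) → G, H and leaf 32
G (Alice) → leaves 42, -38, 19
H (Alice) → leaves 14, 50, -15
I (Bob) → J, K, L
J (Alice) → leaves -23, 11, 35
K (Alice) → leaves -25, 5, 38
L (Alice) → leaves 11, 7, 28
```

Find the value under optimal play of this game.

C (Alice): max(5, 2, 18) = 18
D (Alice): max(31, -38, 3) = 31
E (Alice): max(-45, -45, 2) = 2
B (Bob): min(18, 31, 2) = 2
G (Alice): max(42, -38, 19) = 42
H (Alice): max(14, 50, -15) = 50
F (Bob): min(42, 50, 32) = 32
J (Alice): max(-23, 11, 35) = 35
K (Alice): max(-25, 5, 38) = 38
L (Alice): max(11, 7, 28) = 28
I (Bob): min(35, 38, 28) = 28
Root (Alice): max(2, 32, 28) = 32

32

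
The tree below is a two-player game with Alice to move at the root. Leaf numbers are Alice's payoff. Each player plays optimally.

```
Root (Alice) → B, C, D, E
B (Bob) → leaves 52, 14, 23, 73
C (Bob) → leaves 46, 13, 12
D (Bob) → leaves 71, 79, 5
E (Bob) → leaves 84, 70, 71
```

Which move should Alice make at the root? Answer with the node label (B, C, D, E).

B (Bob): min(52, 14, 23, 73) = 14
C (Bob): min(46, 13, 12) = 12
D (Bob): min(71, 79, 5) = 5
E (Bob): min(84, 70, 71) = 70
Root (Alice): max(14, 12, 5, 70) = 70
Alice picks the child with the highest value: E (value 70).

E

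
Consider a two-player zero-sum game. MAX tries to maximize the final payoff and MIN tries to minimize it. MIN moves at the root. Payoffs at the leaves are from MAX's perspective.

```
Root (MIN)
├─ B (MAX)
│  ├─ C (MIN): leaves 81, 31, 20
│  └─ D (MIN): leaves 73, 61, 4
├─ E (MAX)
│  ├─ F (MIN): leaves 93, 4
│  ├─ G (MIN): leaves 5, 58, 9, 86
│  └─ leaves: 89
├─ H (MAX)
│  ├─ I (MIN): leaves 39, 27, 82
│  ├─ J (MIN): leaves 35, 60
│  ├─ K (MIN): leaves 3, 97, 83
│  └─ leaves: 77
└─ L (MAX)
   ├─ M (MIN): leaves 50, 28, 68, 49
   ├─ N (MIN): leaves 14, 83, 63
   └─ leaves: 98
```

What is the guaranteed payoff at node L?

M: min(50, 28, 68, 49) = 28
N: min(14, 83, 63) = 14
L: max(28, 14, 98) = 98

98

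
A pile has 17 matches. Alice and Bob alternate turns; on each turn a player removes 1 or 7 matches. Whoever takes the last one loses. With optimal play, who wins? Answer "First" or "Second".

Second

Compute winning (W) and losing (L) positions by backward induction:
i:   0  1  2  3  4  5  6  7  8  9 10 11 12 13 14 15 16 17
     W  L  W  L  W  L  W  L  W  L  W  L  W  L  W  L  W  L
Position 17 is L, so the second player wins.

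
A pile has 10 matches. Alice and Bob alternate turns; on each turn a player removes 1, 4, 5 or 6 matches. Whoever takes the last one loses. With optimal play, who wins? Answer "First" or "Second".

Second

i:   0  1  2  3  4  5  6  7  8  9 10
     W  L  W  L  W  W  W  W  W  W  L
Position 10 is L, so the second player wins.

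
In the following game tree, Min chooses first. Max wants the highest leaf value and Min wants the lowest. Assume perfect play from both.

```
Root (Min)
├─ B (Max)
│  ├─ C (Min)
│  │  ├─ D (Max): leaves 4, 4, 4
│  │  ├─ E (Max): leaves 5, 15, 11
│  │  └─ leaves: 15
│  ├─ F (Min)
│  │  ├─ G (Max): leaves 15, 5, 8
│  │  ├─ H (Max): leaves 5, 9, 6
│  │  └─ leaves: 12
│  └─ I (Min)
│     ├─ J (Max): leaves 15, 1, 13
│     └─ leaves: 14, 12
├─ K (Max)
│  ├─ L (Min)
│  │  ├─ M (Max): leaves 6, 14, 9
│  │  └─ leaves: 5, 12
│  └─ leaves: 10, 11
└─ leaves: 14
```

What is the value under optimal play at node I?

12

J: max(15, 1, 13) = 15
I: min(15, 14, 12) = 12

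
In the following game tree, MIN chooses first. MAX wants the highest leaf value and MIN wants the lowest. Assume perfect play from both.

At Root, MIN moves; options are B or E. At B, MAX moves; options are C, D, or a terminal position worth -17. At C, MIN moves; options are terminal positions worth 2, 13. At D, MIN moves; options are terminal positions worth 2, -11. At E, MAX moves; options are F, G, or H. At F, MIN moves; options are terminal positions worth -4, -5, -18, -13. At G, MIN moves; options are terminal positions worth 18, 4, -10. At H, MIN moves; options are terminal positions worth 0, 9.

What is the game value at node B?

C: min(2, 13) = 2
D: min(2, -11) = -11
B: max(2, -11, -17) = 2

2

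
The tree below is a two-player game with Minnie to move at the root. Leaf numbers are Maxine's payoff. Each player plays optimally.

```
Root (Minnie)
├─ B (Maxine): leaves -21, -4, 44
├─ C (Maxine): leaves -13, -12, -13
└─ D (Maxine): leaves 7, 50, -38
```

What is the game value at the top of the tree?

-12

B (Maxine): max(-21, -4, 44) = 44
C (Maxine): max(-13, -12, -13) = -12
D (Maxine): max(7, 50, -38) = 50
Root (Minnie): min(44, -12, 50) = -12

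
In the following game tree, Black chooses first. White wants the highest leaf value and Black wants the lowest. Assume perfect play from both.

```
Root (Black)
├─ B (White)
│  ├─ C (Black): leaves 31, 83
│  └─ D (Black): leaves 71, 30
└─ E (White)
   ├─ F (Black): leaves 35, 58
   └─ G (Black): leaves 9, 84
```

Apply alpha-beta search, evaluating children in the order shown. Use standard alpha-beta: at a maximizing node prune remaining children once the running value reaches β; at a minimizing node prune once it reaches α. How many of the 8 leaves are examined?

6

C [α=-∞,β=+∞]: v=31
D [α=31,β=+∞]: v=30
B [α=-∞,β=+∞]: v=31
F [α=-∞,β=31]: v=35
E [α=-∞,β=31]: v=35 after child 1 ≥ β → β-cutoff, skip 1
Root [α=-∞,β=+∞]: v=31
Leaves evaluated: 6 of 8.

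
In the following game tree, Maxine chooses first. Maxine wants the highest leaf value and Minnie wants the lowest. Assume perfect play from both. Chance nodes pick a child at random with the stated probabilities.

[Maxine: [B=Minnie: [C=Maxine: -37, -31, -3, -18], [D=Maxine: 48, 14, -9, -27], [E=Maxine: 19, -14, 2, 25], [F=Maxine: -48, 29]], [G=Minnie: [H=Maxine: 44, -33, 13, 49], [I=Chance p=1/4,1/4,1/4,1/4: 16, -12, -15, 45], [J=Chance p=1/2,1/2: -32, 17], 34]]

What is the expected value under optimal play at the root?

-3

C (Maxine): max(-37, -31, -3, -18) = -3
D (Maxine): max(48, 14, -9, -27) = 48
E (Maxine): max(19, -14, 2, 25) = 25
F (Maxine): max(-48, 29) = 29
B (Minnie): min(-3, 48, 25, 29) = -3
H (Maxine): max(44, -33, 13, 49) = 49
I (Chance): 1/4·16 + 1/4·-12 + 1/4·-15 + 1/4·45 = 8.5
J (Chance): 1/2·-32 + 1/2·17 = -7.5
G (Minnie): min(49, 8.5, -7.5, 34) = -7.5
Root (Maxine): max(-3, -7.5) = -3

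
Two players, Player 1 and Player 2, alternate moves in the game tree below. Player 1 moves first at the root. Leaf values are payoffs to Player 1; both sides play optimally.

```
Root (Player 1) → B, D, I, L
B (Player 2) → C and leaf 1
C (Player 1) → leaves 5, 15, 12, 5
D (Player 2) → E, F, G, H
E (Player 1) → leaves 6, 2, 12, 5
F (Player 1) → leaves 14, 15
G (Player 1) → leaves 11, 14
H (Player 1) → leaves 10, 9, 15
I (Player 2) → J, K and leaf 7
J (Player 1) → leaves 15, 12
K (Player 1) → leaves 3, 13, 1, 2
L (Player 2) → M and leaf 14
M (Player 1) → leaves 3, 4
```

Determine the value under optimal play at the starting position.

12

C (Player 1): max(5, 15, 12, 5) = 15
B (Player 2): min(15, 1) = 1
E (Player 1): max(6, 2, 12, 5) = 12
F (Player 1): max(14, 15) = 15
G (Player 1): max(11, 14) = 14
H (Player 1): max(10, 9, 15) = 15
D (Player 2): min(12, 15, 14, 15) = 12
J (Player 1): max(15, 12) = 15
K (Player 1): max(3, 13, 1, 2) = 13
I (Player 2): min(15, 13, 7) = 7
M (Player 1): max(3, 4) = 4
L (Player 2): min(4, 14) = 4
Root (Player 1): max(1, 12, 7, 4) = 12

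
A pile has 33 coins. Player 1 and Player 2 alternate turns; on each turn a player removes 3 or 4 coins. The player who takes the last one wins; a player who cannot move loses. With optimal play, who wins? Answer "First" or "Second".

First

W/L table (W = player to move can force a win):
i:   0  1  2  3  4  5  6  7  8  9 10 11 12 13 14 15 16 17 18 19 20 21 22 23 24 25 26 27 28 29 30 31 32 33
     L  L  L  W  W  W  W  L  L  L  W  W  W  W  L  L  L  W  W  W  W  L  L  L  W  W  W  W  L  L  L  W  W  W
Position 33 is W, so the first player wins.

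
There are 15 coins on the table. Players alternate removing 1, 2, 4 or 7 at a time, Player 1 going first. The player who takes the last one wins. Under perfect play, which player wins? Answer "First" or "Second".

W/L table (W = player to move can force a win):
i:   0  1  2  3  4  5  6  7  8  9 10 11 12 13 14 15
     L  W  W  L  W  W  L  W  W  L  W  W  L  W  W  L
Position 15 is L, so the second player wins.

Second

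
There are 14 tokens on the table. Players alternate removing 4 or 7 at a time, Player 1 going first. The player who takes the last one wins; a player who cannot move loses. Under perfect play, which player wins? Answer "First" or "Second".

i:   0  1  2  3  4  5  6  7  8  9 10 11 12 13 14
     L  L  L  L  W  W  W  W  W  W  W  L  L  L  L
Position 14 is L, so the second player wins.

Second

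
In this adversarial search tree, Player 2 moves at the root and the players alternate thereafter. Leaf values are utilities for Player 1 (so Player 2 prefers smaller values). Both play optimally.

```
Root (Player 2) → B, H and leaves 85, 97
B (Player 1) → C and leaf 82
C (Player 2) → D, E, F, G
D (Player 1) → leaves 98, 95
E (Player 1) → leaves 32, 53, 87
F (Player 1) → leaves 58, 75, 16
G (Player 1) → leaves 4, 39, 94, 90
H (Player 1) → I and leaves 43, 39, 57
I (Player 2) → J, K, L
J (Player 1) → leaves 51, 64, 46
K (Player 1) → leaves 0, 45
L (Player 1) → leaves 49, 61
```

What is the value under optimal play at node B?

82

D: max(98, 95) = 98
E: max(32, 53, 87) = 87
F: max(58, 75, 16) = 75
G: max(4, 39, 94, 90) = 94
C: min(98, 87, 75, 94) = 75
B: max(75, 82) = 82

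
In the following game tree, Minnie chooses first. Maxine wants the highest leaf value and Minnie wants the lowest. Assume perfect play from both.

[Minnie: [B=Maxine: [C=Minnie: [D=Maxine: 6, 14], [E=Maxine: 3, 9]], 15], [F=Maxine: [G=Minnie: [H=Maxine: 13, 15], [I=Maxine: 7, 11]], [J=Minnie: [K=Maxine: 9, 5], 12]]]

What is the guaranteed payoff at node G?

11

H: max(13, 15) = 15
I: max(7, 11) = 11
G: min(15, 11) = 11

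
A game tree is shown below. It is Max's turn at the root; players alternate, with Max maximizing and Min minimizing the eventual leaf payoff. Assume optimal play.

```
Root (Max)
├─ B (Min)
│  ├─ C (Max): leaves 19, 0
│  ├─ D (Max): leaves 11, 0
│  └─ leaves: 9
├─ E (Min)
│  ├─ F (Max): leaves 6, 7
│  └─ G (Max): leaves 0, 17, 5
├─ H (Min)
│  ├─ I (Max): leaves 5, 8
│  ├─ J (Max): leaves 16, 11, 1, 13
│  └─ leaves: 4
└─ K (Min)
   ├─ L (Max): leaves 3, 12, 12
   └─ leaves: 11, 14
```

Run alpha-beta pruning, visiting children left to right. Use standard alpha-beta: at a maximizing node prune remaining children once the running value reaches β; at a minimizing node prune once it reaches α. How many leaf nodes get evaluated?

14

C [α=-∞,β=+∞]: v=19
D [α=-∞,β=19]: v=11
B [α=-∞,β=+∞]: v=9
F [α=9,β=+∞]: v=7
E [α=9,β=+∞]: v=7 after child 1 ≤ α → α-cutoff, skip 1
I [α=9,β=+∞]: v=8
H [α=9,β=+∞]: v=8 after child 1 ≤ α → α-cutoff, skip 2
L [α=9,β=+∞]: v=12
K [α=9,β=+∞]: v=11
Root [α=-∞,β=+∞]: v=11
Leaves evaluated: 14 of 22.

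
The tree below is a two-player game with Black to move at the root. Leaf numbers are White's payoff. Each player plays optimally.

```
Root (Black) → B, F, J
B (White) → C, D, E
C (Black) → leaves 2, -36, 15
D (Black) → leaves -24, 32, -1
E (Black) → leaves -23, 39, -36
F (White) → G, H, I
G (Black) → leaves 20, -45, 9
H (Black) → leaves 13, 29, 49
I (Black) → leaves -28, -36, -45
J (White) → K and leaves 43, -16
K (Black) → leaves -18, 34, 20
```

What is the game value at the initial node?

-24

C (Black): min(2, -36, 15) = -36
D (Black): min(-24, 32, -1) = -24
E (Black): min(-23, 39, -36) = -36
B (White): max(-36, -24, -36) = -24
G (Black): min(20, -45, 9) = -45
H (Black): min(13, 29, 49) = 13
I (Black): min(-28, -36, -45) = -45
F (White): max(-45, 13, -45) = 13
K (Black): min(-18, 34, 20) = -18
J (White): max(-18, 43, -16) = 43
Root (Black): min(-24, 13, 43) = -24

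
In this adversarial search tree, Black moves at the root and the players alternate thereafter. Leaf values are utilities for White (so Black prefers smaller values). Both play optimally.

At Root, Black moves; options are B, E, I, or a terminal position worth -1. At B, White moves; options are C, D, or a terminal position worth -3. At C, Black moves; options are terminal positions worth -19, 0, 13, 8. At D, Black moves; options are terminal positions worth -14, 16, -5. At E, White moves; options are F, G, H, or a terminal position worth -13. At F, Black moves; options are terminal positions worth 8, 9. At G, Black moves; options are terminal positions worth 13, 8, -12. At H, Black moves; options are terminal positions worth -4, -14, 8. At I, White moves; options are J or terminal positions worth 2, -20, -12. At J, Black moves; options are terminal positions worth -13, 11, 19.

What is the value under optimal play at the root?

-3

C (Black): min(-19, 0, 13, 8) = -19
D (Black): min(-14, 16, -5) = -14
B (White): max(-19, -14, -3) = -3
F (Black): min(8, 9) = 8
G (Black): min(13, 8, -12) = -12
H (Black): min(-4, -14, 8) = -14
E (White): max(8, -12, -14, -13) = 8
J (Black): min(-13, 11, 19) = -13
I (White): max(-13, 2, -20, -12) = 2
Root (Black): min(-3, 8, 2, -1) = -3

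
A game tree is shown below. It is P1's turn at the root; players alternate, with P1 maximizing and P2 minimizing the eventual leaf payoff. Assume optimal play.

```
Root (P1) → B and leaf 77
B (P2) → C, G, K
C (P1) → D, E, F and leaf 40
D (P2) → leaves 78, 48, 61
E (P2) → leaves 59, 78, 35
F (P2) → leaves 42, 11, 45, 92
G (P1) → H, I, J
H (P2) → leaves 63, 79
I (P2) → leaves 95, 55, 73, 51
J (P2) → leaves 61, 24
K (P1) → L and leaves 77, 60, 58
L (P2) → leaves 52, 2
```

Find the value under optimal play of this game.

D (P2): min(78, 48, 61) = 48
E (P2): min(59, 78, 35) = 35
F (P2): min(42, 11, 45, 92) = 11
C (P1): max(48, 35, 11, 40) = 48
H (P2): min(63, 79) = 63
I (P2): min(95, 55, 73, 51) = 51
J (P2): min(61, 24) = 24
G (P1): max(63, 51, 24) = 63
L (P2): min(52, 2) = 2
K (P1): max(2, 77, 60, 58) = 77
B (P2): min(48, 63, 77) = 48
Root (P1): max(48, 77) = 77

77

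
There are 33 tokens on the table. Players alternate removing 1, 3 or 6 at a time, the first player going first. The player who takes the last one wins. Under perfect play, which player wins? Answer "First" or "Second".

W/L table (W = player to move can force a win):
i:   0  1  2  3  4  5  6  7  8  9 10 11 12 13 14 15 16 17 18 19 20 21 22 23 24 25 26 27 28 29 30 31 32 33
     L  W  L  W  L  W  W  W  W  L  W  L  W  L  W  W  W  W  L  W  L  W  L  W  W  W  W  L  W  L  W  L  W  W
Position 33 is W, so the first player wins.

First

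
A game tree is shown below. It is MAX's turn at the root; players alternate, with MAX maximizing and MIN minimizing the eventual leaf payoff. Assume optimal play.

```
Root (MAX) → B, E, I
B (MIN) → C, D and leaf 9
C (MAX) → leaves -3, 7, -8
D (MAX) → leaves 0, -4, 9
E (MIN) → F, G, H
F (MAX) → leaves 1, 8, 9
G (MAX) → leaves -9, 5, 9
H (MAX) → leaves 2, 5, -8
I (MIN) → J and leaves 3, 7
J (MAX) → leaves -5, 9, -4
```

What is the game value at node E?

F: max(1, 8, 9) = 9
G: max(-9, 5, 9) = 9
H: max(2, 5, -8) = 5
E: min(9, 9, 5) = 5

5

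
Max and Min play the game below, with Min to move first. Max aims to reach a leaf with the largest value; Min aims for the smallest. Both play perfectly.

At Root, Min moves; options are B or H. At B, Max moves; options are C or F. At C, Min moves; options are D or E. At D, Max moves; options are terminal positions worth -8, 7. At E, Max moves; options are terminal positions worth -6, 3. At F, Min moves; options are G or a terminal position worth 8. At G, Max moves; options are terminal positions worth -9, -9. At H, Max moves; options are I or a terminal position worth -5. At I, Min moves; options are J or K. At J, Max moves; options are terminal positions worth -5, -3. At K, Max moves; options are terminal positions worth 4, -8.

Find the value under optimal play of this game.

D (Max): max(-8, 7) = 7
E (Max): max(-6, 3) = 3
C (Min): min(7, 3) = 3
G (Max): max(-9, -9) = -9
F (Min): min(-9, 8) = -9
B (Max): max(3, -9) = 3
J (Max): max(-5, -3) = -3
K (Max): max(4, -8) = 4
I (Min): min(-3, 4) = -3
H (Max): max(-3, -5) = -3
Root (Min): min(3, -3) = -3

-3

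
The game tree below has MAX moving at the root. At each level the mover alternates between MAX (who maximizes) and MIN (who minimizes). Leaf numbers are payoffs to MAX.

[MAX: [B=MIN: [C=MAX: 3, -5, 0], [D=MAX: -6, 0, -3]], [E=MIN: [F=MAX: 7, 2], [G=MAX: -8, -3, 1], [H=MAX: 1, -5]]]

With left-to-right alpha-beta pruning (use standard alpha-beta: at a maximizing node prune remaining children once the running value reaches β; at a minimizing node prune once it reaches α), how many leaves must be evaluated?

C [α=-∞,β=+∞]: v=3
D [α=-∞,β=3]: v=0
B [α=-∞,β=+∞]: v=0
F [α=0,β=+∞]: v=7
G [α=0,β=7]: v=1
H [α=0,β=1]: v=1 after child 1 ≥ β → β-cutoff, skip 1
E [α=0,β=+∞]: v=1
Root [α=-∞,β=+∞]: v=1
Leaves evaluated: 12 of 13.

12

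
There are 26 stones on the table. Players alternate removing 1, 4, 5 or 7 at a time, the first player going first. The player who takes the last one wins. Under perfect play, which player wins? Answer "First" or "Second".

i:   0  1  2  3  4  5  6  7  8  9 10 11 12 13 14 15 16 17 18 19 20 21 22 23 24 25 26
     L  W  L  W  W  W  W  W  L  W  L  W  W  W  W  W  L  W  L  W  W  W  W  W  L  W  L
Position 26 is L, so the second player wins.

Second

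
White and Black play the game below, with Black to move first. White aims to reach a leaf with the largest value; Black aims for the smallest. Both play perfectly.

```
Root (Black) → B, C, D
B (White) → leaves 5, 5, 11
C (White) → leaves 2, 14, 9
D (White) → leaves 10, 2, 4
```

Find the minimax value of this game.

10

B (White): max(5, 5, 11) = 11
C (White): max(2, 14, 9) = 14
D (White): max(10, 2, 4) = 10
Root (Black): min(11, 14, 10) = 10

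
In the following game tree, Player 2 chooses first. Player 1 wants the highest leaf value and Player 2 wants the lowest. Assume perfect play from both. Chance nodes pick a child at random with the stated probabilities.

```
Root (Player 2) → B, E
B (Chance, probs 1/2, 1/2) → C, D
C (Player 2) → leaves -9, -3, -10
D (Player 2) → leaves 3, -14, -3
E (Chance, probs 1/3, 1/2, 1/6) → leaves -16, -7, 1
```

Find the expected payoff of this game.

-12

C (Player 2): min(-9, -3, -10) = -10
D (Player 2): min(3, -14, -3) = -14
B (Chance): 1/2·-10 + 1/2·-14 = -12
E (Chance): 1/3·-16 + 1/2·-7 + 1/6·1 = -8.67
Root (Player 2): min(-12, -8.67) = -12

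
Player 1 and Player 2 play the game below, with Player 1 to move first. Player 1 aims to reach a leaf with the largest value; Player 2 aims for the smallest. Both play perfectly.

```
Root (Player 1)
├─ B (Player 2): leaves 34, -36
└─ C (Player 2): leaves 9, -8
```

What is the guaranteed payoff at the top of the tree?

-8

B (Player 2): min(34, -36) = -36
C (Player 2): min(9, -8) = -8
Root (Player 1): max(-36, -8) = -8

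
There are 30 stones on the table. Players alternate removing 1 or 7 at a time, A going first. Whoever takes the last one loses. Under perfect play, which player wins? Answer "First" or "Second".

W/L table (W = player to move can force a win):
i:   0  1  2  3  4  5  6  7  8  9 10 11 12 13 14 15 16 17 18 19 20 21 22 23 24 25 26 27 28 29 30
     W  L  W  L  W  L  W  L  W  L  W  L  W  L  W  L  W  L  W  L  W  L  W  L  W  L  W  L  W  L  W
Position 30 is W, so the first player wins.

First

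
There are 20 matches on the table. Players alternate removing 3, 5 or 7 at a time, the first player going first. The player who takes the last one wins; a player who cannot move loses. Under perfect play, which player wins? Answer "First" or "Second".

W/L table (W = player to move can force a win):
i:   0  1  2  3  4  5  6  7  8  9 10 11 12 13 14 15 16 17 18 19 20
     L  L  L  W  W  W  W  W  W  W  L  L  L  W  W  W  W  W  W  W  L
Position 20 is L, so the second player wins.

Second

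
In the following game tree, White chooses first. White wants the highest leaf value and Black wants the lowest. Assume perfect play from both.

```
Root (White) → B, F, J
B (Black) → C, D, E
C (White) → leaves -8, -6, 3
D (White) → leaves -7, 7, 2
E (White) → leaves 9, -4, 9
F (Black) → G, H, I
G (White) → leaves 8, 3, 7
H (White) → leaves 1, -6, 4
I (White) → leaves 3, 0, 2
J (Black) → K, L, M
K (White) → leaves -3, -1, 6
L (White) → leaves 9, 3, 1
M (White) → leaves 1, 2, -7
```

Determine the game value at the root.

3

C (White): max(-8, -6, 3) = 3
D (White): max(-7, 7, 2) = 7
E (White): max(9, -4, 9) = 9
B (Black): min(3, 7, 9) = 3
G (White): max(8, 3, 7) = 8
H (White): max(1, -6, 4) = 4
I (White): max(3, 0, 2) = 3
F (Black): min(8, 4, 3) = 3
K (White): max(-3, -1, 6) = 6
L (White): max(9, 3, 1) = 9
M (White): max(1, 2, -7) = 2
J (Black): min(6, 9, 2) = 2
Root (White): max(3, 3, 2) = 3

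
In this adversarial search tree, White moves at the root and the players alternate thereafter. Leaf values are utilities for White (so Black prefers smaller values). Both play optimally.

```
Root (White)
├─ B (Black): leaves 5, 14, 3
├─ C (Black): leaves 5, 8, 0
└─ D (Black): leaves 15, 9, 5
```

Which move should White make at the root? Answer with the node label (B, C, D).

D

B (Black): min(5, 14, 3) = 3
C (Black): min(5, 8, 0) = 0
D (Black): min(15, 9, 5) = 5
Root (White): max(3, 0, 5) = 5
White picks the child with the highest value: D (value 5).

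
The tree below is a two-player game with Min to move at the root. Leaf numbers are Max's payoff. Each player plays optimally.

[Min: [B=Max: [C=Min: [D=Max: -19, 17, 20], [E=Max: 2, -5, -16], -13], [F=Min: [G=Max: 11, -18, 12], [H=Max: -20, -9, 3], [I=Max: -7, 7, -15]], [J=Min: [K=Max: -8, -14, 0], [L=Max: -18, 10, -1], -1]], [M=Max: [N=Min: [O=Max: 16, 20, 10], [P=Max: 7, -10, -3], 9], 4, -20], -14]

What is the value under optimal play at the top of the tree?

-14

D (Max): max(-19, 17, 20) = 20
E (Max): max(2, -5, -16) = 2
C (Min): min(20, 2, -13) = -13
G (Max): max(11, -18, 12) = 12
H (Max): max(-20, -9, 3) = 3
I (Max): max(-7, 7, -15) = 7
F (Min): min(12, 3, 7) = 3
K (Max): max(-8, -14, 0) = 0
L (Max): max(-18, 10, -1) = 10
J (Min): min(0, 10, -1) = -1
B (Max): max(-13, 3, -1) = 3
O (Max): max(16, 20, 10) = 20
P (Max): max(7, -10, -3) = 7
N (Min): min(20, 7, 9) = 7
M (Max): max(7, 4, -20) = 7
Root (Min): min(3, 7, -14) = -14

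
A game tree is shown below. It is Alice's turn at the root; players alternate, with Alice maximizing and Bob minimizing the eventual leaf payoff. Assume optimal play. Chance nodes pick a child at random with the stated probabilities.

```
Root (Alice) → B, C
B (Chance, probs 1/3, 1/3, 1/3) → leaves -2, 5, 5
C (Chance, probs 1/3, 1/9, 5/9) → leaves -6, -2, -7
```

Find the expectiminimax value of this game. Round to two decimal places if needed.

B (Chance): 1/3·-2 + 1/3·5 + 1/3·5 = 2.67
C (Chance): 1/3·-6 + 1/9·-2 + 5/9·-7 = -6.11
Root (Alice): max(2.67, -6.11) = 2.67

2.67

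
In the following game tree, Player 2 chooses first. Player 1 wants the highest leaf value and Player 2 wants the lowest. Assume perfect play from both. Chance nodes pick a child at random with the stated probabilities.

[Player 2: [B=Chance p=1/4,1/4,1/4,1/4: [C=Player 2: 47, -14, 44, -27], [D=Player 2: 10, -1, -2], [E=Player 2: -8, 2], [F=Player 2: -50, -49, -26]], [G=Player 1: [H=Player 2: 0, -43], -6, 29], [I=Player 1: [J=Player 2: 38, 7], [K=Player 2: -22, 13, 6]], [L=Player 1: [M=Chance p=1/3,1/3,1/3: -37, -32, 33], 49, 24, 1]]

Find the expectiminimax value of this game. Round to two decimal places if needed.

C (Player 2): min(47, -14, 44, -27) = -27
D (Player 2): min(10, -1, -2) = -2
E (Player 2): min(-8, 2) = -8
F (Player 2): min(-50, -49, -26) = -50
B (Chance): 1/4·-27 + 1/4·-2 + 1/4·-8 + 1/4·-50 = -21.75
H (Player 2): min(0, -43) = -43
G (Player 1): max(-43, -6, 29) = 29
J (Player 2): min(38, 7) = 7
K (Player 2): min(-22, 13, 6) = -22
I (Player 1): max(7, -22) = 7
M (Chance): 1/3·-37 + 1/3·-32 + 1/3·33 = -12
L (Player 1): max(-12, 49, 24, 1) = 49
Root (Player 2): min(-21.75, 29, 7, 49) = -21.75

-21.75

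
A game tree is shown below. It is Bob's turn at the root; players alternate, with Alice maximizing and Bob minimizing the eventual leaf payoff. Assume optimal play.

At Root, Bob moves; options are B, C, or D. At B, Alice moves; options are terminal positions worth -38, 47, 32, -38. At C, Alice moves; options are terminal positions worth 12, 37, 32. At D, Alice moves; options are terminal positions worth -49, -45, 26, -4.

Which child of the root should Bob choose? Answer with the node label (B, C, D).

D

B (Alice): max(-38, 47, 32, -38) = 47
C (Alice): max(12, 37, 32) = 37
D (Alice): max(-49, -45, 26, -4) = 26
Root (Bob): min(47, 37, 26) = 26
Bob picks the child with the lowest value: D (value 26).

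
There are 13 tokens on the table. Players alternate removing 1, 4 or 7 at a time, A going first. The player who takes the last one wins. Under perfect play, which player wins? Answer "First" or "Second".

W/L table (W = player to move can force a win):
i:   0  1  2  3  4  5  6  7  8  9 10 11 12 13
     L  W  L  W  W  L  W  W  L  W  L  W  W  L
Position 13 is L, so the second player wins.

Second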